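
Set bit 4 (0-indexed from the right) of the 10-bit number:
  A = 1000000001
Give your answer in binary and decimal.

Mask = 1 << 4 = 0000010000
Bit 4 of A is 0, so OR-ing with the mask flips it to 1.
  1000000001
| 0000010000
------------
  1000010001

Answer: 1000010001 (529)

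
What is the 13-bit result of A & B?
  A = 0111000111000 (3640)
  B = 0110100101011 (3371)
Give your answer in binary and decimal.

Apply & to each column (1 only where both bits are 1):
  0111000111000
& 0110100101011
---------------
  0110000101000

Answer: 0110000101000 (3112)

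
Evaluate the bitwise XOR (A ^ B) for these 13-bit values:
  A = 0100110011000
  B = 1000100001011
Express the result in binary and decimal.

Apply ^ to each column (1 where bits differ):
  0100110011000
^ 1000100001011
---------------
  1100010010011

Answer: 1100010010011 (6291)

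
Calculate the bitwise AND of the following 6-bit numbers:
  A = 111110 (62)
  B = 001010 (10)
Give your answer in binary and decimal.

Apply & to each column (1 only where both bits are 1):
  111110
& 001010
--------
  001010

Answer: 001010 (10)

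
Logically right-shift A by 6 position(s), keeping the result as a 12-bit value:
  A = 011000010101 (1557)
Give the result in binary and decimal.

Logical shift right by 6: drop the bottom 6 bit(s), prepend 6 zero(s) on the left.
  011000010101  ->  keep [011000], discard [010101], prepend 000000
= 000000011000

Answer: 000000011000 (24)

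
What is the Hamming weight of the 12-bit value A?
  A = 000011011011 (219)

000011011011
1-bits at positions (from bit 0 = LSB): 0, 1, 3, 4, 6, 7
Count = 6

Answer: 6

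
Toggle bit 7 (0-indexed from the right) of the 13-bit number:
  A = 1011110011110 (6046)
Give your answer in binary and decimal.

Mask = 1 << 7 = 0000010000000
Bit 7 of A is 1; XOR with the mask flips it to 0.
  1011110011110
^ 0000010000000
---------------
  1011100011110

Answer: 1011100011110 (5918)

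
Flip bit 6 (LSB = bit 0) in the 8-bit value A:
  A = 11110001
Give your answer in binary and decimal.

Mask = 1 << 6 = 01000000
Bit 6 of A is 1; XOR with the mask flips it to 0.
  11110001
^ 01000000
----------
  10110001

Answer: 10110001 (177)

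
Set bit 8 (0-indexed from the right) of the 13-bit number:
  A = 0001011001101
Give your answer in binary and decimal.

Mask = 1 << 8 = 0000100000000
Bit 8 of A is 0, so OR-ing with the mask flips it to 1.
  0001011001101
| 0000100000000
---------------
  0001111001101

Answer: 0001111001101 (973)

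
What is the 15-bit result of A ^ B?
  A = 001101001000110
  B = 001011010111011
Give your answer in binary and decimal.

Apply ^ to each column (1 where bits differ):
  001101001000110
^ 001011010111011
-----------------
  000110011111101

Answer: 000110011111101 (3325)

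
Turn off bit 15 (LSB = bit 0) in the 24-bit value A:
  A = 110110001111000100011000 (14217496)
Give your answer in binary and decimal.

Mask = ~(1 << 15) = 111111110111111111111111
Bit 15 of A is 1, so AND-ing with the mask clears it to 0.
  110110001111000100011000
& 111111110111111111111111
--------------------------
  110110000111000100011000

Answer: 110110000111000100011000 (14184728)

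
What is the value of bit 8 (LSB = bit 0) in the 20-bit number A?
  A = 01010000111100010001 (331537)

Bit 8 is the 9th from the right.
  01010000111100010001
             ^
That bit is 1.

Answer: 1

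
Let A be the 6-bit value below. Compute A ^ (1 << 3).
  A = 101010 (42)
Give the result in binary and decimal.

Mask = 1 << 3 = 001000
Bit 3 of A is 1; XOR with the mask flips it to 0.
  101010
^ 001000
--------
  100010

Answer: 100010 (34)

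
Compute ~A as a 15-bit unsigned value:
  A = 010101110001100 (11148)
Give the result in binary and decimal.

Flip each bit (0->1, 1->0):
  010101110001100
  101010001110011

Answer: 101010001110011 (21619)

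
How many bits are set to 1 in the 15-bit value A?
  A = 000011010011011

000011010011011
1-bits at positions (from bit 0 = LSB): 0, 1, 3, 4, 7, 9, 10
Count = 7

Answer: 7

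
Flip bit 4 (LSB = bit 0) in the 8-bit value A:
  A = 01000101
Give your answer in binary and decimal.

Mask = 1 << 4 = 00010000
Bit 4 of A is 0; XOR with the mask flips it to 1.
  01000101
^ 00010000
----------
  01010101

Answer: 01010101 (85)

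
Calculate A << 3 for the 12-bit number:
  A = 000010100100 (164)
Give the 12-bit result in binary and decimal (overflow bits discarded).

Shift left by 3: drop the top 3 bit(s), append 3 zero(s) on the right.
  000010100100  ->  discard [000], keep [010100100], append 000
= 010100100000

Answer: 010100100000 (1312)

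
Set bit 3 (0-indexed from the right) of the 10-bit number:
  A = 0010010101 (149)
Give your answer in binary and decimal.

Mask = 1 << 3 = 0000001000
Bit 3 of A is 0, so OR-ing with the mask flips it to 1.
  0010010101
| 0000001000
------------
  0010011101

Answer: 0010011101 (157)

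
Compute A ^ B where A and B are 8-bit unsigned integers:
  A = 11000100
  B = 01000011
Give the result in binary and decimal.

Apply ^ to each column (1 where bits differ):
  11000100
^ 01000011
----------
  10000111

Answer: 10000111 (135)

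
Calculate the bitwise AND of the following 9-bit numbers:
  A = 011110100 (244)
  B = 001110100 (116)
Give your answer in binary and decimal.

Apply & to each column (1 only where both bits are 1):
  011110100
& 001110100
-----------
  001110100

Answer: 001110100 (116)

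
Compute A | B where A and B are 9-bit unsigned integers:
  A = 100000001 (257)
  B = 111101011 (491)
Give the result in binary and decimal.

Apply | to each column (1 where either bit is 1):
  100000001
| 111101011
-----------
  111101011

Answer: 111101011 (491)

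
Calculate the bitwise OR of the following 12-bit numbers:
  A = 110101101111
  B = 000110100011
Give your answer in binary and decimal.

Apply | to each column (1 where either bit is 1):
  110101101111
| 000110100011
--------------
  110111101111

Answer: 110111101111 (3567)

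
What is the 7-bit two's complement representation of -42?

1. Binary of +42:  0101010
2. Invert bits:     1010101
3. Add 1:           1010110

Answer: 1010110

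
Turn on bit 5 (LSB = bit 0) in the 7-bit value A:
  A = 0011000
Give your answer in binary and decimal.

Mask = 1 << 5 = 0100000
Bit 5 of A is 0, so OR-ing with the mask flips it to 1.
  0011000
| 0100000
---------
  0111000

Answer: 0111000 (56)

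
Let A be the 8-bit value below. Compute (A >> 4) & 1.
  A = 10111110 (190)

Bit 4 is the 5th from the right.
  10111110
     ^
That bit is 1.

Answer: 1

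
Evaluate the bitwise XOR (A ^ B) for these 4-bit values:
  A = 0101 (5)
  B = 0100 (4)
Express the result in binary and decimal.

Apply ^ to each column (1 where bits differ):
  0101
^ 0100
------
  0001

Answer: 0001 (1)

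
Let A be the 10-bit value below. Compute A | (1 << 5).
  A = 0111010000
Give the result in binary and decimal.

Mask = 1 << 5 = 0000100000
Bit 5 of A is 0, so OR-ing with the mask flips it to 1.
  0111010000
| 0000100000
------------
  0111110000

Answer: 0111110000 (496)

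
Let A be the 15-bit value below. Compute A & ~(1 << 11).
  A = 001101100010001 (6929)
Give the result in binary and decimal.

Mask = ~(1 << 11) = 111011111111111
Bit 11 of A is 1, so AND-ing with the mask clears it to 0.
  001101100010001
& 111011111111111
-----------------
  001001100010001

Answer: 001001100010001 (4881)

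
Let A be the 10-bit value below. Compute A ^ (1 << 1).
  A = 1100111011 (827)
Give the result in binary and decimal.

Mask = 1 << 1 = 0000000010
Bit 1 of A is 1; XOR with the mask flips it to 0.
  1100111011
^ 0000000010
------------
  1100111001

Answer: 1100111001 (825)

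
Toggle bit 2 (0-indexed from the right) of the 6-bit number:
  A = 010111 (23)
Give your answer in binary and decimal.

Mask = 1 << 2 = 000100
Bit 2 of A is 1; XOR with the mask flips it to 0.
  010111
^ 000100
--------
  010011

Answer: 010011 (19)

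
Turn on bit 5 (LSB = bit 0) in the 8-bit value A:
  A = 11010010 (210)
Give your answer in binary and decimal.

Mask = 1 << 5 = 00100000
Bit 5 of A is 0, so OR-ing with the mask flips it to 1.
  11010010
| 00100000
----------
  11110010

Answer: 11110010 (242)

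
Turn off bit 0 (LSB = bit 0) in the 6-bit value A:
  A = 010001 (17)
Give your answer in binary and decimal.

Mask = ~(1 << 0) = 111110
Bit 0 of A is 1, so AND-ing with the mask clears it to 0.
  010001
& 111110
--------
  010000

Answer: 010000 (16)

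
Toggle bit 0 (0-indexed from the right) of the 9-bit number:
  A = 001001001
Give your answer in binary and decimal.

Mask = 1 << 0 = 000000001
Bit 0 of A is 1; XOR with the mask flips it to 0.
  001001001
^ 000000001
-----------
  001001000

Answer: 001001000 (72)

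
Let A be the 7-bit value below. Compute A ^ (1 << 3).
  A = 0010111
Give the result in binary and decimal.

Mask = 1 << 3 = 0001000
Bit 3 of A is 0; XOR with the mask flips it to 1.
  0010111
^ 0001000
---------
  0011111

Answer: 0011111 (31)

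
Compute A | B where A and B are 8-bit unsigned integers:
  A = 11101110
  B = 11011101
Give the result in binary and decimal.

Apply | to each column (1 where either bit is 1):
  11101110
| 11011101
----------
  11111111

Answer: 11111111 (255)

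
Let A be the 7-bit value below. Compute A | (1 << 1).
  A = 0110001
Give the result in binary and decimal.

Mask = 1 << 1 = 0000010
Bit 1 of A is 0, so OR-ing with the mask flips it to 1.
  0110001
| 0000010
---------
  0110011

Answer: 0110011 (51)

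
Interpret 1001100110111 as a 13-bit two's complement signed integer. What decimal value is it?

MSB is 1, so the value is negative. Find the magnitude:
1. Invert bits:  0110011001000
2. Add 1:        0110011001001  = 3273
3. Apply sign:   -3273

Answer: -3273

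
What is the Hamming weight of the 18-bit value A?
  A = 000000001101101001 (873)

000000001101101001
1-bits at positions (from bit 0 = LSB): 0, 3, 5, 6, 8, 9
Count = 6

Answer: 6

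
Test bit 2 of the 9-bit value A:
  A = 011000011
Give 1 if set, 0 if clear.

Bit 2 is the 3rd from the right.
  011000011
        ^
That bit is 0.

Answer: 0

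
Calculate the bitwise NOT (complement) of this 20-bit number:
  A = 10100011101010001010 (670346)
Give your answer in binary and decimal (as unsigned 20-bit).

Flip each bit (0->1, 1->0):
  10100011101010001010
  01011100010101110101

Answer: 01011100010101110101 (378229)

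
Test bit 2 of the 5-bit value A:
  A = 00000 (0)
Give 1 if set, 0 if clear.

Bit 2 is the 3rd from the right.
  00000
    ^
That bit is 0.

Answer: 0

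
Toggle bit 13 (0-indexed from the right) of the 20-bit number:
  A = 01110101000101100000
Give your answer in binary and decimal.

Mask = 1 << 13 = 00000010000000000000
Bit 13 of A is 0; XOR with the mask flips it to 1.
  01110101000101100000
^ 00000010000000000000
----------------------
  01110111000101100000

Answer: 01110111000101100000 (487776)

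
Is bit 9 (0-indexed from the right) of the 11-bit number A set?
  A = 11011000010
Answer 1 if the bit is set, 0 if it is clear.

Bit 9 is the 10th from the right.
  11011000010
   ^
That bit is 1.

Answer: 1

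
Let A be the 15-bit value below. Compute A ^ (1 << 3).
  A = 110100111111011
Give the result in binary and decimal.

Mask = 1 << 3 = 000000000001000
Bit 3 of A is 1; XOR with the mask flips it to 0.
  110100111111011
^ 000000000001000
-----------------
  110100111110011

Answer: 110100111110011 (27123)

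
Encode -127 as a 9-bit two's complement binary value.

1. Binary of +127:  001111111
2. Invert bits:     110000000
3. Add 1:           110000001

Answer: 110000001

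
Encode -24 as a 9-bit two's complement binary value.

1. Binary of +24:  000011000
2. Invert bits:     111100111
3. Add 1:           111101000

Answer: 111101000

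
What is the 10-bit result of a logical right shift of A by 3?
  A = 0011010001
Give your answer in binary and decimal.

Logical shift right by 3: drop the bottom 3 bit(s), prepend 3 zero(s) on the left.
  0011010001  ->  keep [0011010], discard [001], prepend 000
= 0000011010

Answer: 0000011010 (26)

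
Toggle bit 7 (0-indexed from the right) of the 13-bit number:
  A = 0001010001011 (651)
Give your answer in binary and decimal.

Mask = 1 << 7 = 0000010000000
Bit 7 of A is 1; XOR with the mask flips it to 0.
  0001010001011
^ 0000010000000
---------------
  0001000001011

Answer: 0001000001011 (523)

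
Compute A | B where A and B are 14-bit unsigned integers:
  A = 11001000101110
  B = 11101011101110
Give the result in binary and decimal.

Apply | to each column (1 where either bit is 1):
  11001000101110
| 11101011101110
----------------
  11101011101110

Answer: 11101011101110 (15086)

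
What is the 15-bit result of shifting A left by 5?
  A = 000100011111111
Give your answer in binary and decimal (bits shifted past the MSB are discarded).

Shift left by 5: drop the top 5 bit(s), append 5 zero(s) on the right.
  000100011111111  ->  discard [00010], keep [0011111111], append 00000
= 001111111100000

Answer: 001111111100000 (8160)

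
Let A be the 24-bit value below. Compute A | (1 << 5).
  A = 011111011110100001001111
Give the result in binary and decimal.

Mask = 1 << 5 = 000000000000000000100000
Bit 5 of A is 0, so OR-ing with the mask flips it to 1.
  011111011110100001001111
| 000000000000000000100000
--------------------------
  011111011110100001101111

Answer: 011111011110100001101111 (8251503)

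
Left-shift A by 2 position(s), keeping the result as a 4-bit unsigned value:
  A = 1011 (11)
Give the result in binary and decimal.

Shift left by 2: drop the top 2 bit(s), append 2 zero(s) on the right.
  1011  ->  discard [10], keep [11], append 00
= 1100

Answer: 1100 (12)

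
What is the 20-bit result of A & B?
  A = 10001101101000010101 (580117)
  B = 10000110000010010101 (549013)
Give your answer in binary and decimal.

Apply & to each column (1 only where both bits are 1):
  10001101101000010101
& 10000110000010010101
----------------------
  10000100000000010101

Answer: 10000100000000010101 (540693)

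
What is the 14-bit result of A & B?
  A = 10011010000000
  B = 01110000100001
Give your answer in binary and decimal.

Apply & to each column (1 only where both bits are 1):
  10011010000000
& 01110000100001
----------------
  00010000000000

Answer: 00010000000000 (1024)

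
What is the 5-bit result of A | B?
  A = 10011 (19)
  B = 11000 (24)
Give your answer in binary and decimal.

Apply | to each column (1 where either bit is 1):
  10011
| 11000
-------
  11011

Answer: 11011 (27)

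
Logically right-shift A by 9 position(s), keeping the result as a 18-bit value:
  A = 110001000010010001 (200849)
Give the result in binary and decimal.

Logical shift right by 9: drop the bottom 9 bit(s), prepend 9 zero(s) on the left.
  110001000010010001  ->  keep [110001000], discard [010010001], prepend 000000000
= 000000000110001000

Answer: 000000000110001000 (392)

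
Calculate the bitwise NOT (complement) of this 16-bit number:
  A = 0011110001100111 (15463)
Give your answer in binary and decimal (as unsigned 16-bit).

Flip each bit (0->1, 1->0):
  0011110001100111
  1100001110011000

Answer: 1100001110011000 (50072)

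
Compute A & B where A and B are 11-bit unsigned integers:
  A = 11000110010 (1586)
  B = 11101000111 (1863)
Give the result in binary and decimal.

Apply & to each column (1 only where both bits are 1):
  11000110010
& 11101000111
-------------
  11000000010

Answer: 11000000010 (1538)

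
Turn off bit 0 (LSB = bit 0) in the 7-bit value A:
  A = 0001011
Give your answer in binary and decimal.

Mask = ~(1 << 0) = 1111110
Bit 0 of A is 1, so AND-ing with the mask clears it to 0.
  0001011
& 1111110
---------
  0001010

Answer: 0001010 (10)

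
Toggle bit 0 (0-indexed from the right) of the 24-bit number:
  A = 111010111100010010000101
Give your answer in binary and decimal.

Mask = 1 << 0 = 000000000000000000000001
Bit 0 of A is 1; XOR with the mask flips it to 0.
  111010111100010010000101
^ 000000000000000000000001
--------------------------
  111010111100010010000100

Answer: 111010111100010010000100 (15451268)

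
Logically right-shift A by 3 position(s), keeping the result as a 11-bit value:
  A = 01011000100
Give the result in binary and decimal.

Logical shift right by 3: drop the bottom 3 bit(s), prepend 3 zero(s) on the left.
  01011000100  ->  keep [01011000], discard [100], prepend 000
= 00001011000

Answer: 00001011000 (88)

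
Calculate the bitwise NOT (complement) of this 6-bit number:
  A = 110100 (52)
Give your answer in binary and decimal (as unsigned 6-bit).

Flip each bit (0->1, 1->0):
  110100
  001011

Answer: 001011 (11)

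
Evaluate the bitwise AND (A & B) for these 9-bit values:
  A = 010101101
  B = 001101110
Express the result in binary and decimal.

Apply & to each column (1 only where both bits are 1):
  010101101
& 001101110
-----------
  000101100

Answer: 000101100 (44)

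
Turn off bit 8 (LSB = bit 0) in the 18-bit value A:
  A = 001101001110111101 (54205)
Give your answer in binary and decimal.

Mask = ~(1 << 8) = 111111111011111111
Bit 8 of A is 1, so AND-ing with the mask clears it to 0.
  001101001110111101
& 111111111011111111
--------------------
  001101001010111101

Answer: 001101001010111101 (53949)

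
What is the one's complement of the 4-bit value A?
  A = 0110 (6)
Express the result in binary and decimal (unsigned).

Flip each bit (0->1, 1->0):
  0110
  1001

Answer: 1001 (9)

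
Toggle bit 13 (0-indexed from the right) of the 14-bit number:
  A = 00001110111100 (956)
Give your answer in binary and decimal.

Mask = 1 << 13 = 10000000000000
Bit 13 of A is 0; XOR with the mask flips it to 1.
  00001110111100
^ 10000000000000
----------------
  10001110111100

Answer: 10001110111100 (9148)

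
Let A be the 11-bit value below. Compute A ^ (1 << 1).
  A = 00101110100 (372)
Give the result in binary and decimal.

Mask = 1 << 1 = 00000000010
Bit 1 of A is 0; XOR with the mask flips it to 1.
  00101110100
^ 00000000010
-------------
  00101110110

Answer: 00101110110 (374)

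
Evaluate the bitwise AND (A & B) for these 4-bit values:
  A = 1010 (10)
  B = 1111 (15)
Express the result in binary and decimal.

Apply & to each column (1 only where both bits are 1):
  1010
& 1111
------
  1010

Answer: 1010 (10)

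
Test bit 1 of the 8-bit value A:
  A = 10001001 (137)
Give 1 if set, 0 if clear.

Bit 1 is the 2nd from the right.
  10001001
        ^
That bit is 0.

Answer: 0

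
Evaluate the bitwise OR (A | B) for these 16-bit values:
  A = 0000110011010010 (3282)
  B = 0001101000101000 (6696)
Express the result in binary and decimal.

Apply | to each column (1 where either bit is 1):
  0000110011010010
| 0001101000101000
------------------
  0001111011111010

Answer: 0001111011111010 (7930)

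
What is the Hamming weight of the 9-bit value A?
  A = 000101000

000101000
1-bits at positions (from bit 0 = LSB): 3, 5
Count = 2

Answer: 2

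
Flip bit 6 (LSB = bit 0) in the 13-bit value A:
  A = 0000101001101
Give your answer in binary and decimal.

Mask = 1 << 6 = 0000001000000
Bit 6 of A is 1; XOR with the mask flips it to 0.
  0000101001101
^ 0000001000000
---------------
  0000100001101

Answer: 0000100001101 (269)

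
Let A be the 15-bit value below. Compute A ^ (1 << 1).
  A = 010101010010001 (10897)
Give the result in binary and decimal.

Mask = 1 << 1 = 000000000000010
Bit 1 of A is 0; XOR with the mask flips it to 1.
  010101010010001
^ 000000000000010
-----------------
  010101010010011

Answer: 010101010010011 (10899)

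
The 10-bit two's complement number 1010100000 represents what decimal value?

MSB is 1, so the value is negative. Find the magnitude:
1. Invert bits:  0101011111
2. Add 1:        0101100000  = 352
3. Apply sign:   -352

Answer: -352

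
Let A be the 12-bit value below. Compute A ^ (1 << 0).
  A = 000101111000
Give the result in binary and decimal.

Mask = 1 << 0 = 000000000001
Bit 0 of A is 0; XOR with the mask flips it to 1.
  000101111000
^ 000000000001
--------------
  000101111001

Answer: 000101111001 (377)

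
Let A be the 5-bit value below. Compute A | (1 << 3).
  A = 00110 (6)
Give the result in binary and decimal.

Mask = 1 << 3 = 01000
Bit 3 of A is 0, so OR-ing with the mask flips it to 1.
  00110
| 01000
-------
  01110

Answer: 01110 (14)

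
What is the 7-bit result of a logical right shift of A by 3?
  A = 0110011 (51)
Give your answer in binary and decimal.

Logical shift right by 3: drop the bottom 3 bit(s), prepend 3 zero(s) on the left.
  0110011  ->  keep [0110], discard [011], prepend 000
= 0000110

Answer: 0000110 (6)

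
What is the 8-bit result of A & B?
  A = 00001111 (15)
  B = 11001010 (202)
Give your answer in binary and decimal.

Apply & to each column (1 only where both bits are 1):
  00001111
& 11001010
----------
  00001010

Answer: 00001010 (10)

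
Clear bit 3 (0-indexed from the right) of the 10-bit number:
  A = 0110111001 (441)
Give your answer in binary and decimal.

Mask = ~(1 << 3) = 1111110111
Bit 3 of A is 1, so AND-ing with the mask clears it to 0.
  0110111001
& 1111110111
------------
  0110110001

Answer: 0110110001 (433)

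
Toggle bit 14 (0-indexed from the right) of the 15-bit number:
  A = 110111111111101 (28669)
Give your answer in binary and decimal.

Mask = 1 << 14 = 100000000000000
Bit 14 of A is 1; XOR with the mask flips it to 0.
  110111111111101
^ 100000000000000
-----------------
  010111111111101

Answer: 010111111111101 (12285)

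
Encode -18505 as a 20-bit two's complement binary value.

1. Binary of +18505:  00000100100001001001
2. Invert bits:     11111011011110110110
3. Add 1:           11111011011110110111

Answer: 11111011011110110111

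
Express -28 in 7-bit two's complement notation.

1. Binary of +28:  0011100
2. Invert bits:     1100011
3. Add 1:           1100100

Answer: 1100100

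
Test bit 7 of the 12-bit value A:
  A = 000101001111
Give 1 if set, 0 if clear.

Bit 7 is the 8th from the right.
  000101001111
      ^
That bit is 0.

Answer: 0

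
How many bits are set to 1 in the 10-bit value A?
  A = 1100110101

1100110101
1-bits at positions (from bit 0 = LSB): 0, 2, 4, 5, 8, 9
Count = 6

Answer: 6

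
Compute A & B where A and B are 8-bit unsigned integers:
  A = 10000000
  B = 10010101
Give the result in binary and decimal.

Apply & to each column (1 only where both bits are 1):
  10000000
& 10010101
----------
  10000000

Answer: 10000000 (128)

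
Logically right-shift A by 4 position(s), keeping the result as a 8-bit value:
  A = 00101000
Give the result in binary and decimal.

Logical shift right by 4: drop the bottom 4 bit(s), prepend 4 zero(s) on the left.
  00101000  ->  keep [0010], discard [1000], prepend 0000
= 00000010

Answer: 00000010 (2)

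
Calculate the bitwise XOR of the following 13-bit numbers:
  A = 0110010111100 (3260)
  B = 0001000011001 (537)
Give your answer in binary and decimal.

Apply ^ to each column (1 where bits differ):
  0110010111100
^ 0001000011001
---------------
  0111010100101

Answer: 0111010100101 (3749)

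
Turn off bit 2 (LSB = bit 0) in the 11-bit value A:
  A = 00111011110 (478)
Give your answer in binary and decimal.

Mask = ~(1 << 2) = 11111111011
Bit 2 of A is 1, so AND-ing with the mask clears it to 0.
  00111011110
& 11111111011
-------------
  00111011010

Answer: 00111011010 (474)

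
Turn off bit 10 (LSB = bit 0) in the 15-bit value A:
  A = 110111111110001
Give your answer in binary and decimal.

Mask = ~(1 << 10) = 111101111111111
Bit 10 of A is 1, so AND-ing with the mask clears it to 0.
  110111111110001
& 111101111111111
-----------------
  110101111110001

Answer: 110101111110001 (27633)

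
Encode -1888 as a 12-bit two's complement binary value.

1. Binary of +1888:  011101100000
2. Invert bits:     100010011111
3. Add 1:           100010100000

Answer: 100010100000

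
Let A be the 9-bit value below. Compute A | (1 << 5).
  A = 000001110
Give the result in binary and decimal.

Mask = 1 << 5 = 000100000
Bit 5 of A is 0, so OR-ing with the mask flips it to 1.
  000001110
| 000100000
-----------
  000101110

Answer: 000101110 (46)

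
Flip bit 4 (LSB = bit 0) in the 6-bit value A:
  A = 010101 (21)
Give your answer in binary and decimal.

Mask = 1 << 4 = 010000
Bit 4 of A is 1; XOR with the mask flips it to 0.
  010101
^ 010000
--------
  000101

Answer: 000101 (5)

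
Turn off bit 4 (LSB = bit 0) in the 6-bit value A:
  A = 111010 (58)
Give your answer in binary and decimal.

Mask = ~(1 << 4) = 101111
Bit 4 of A is 1, so AND-ing with the mask clears it to 0.
  111010
& 101111
--------
  101010

Answer: 101010 (42)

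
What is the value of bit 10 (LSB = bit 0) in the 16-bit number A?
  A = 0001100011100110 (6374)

Bit 10 is the 11th from the right.
  0001100011100110
       ^
That bit is 0.

Answer: 0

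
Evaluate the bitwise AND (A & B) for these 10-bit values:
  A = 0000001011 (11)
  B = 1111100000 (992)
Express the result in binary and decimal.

Apply & to each column (1 only where both bits are 1):
  0000001011
& 1111100000
------------
  0000000000

Answer: 0000000000 (0)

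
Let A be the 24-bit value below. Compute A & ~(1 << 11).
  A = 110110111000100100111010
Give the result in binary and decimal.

Mask = ~(1 << 11) = 111111111111011111111111
Bit 11 of A is 1, so AND-ing with the mask clears it to 0.
  110110111000100100111010
& 111111111111011111111111
--------------------------
  110110111000000100111010

Answer: 110110111000000100111010 (14385466)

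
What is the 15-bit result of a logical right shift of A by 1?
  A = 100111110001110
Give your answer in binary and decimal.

Logical shift right by 1: drop the bottom 1 bit(s), prepend 1 zero(s) on the left.
  100111110001110  ->  keep [10011111000111], discard [0], prepend 0
= 010011111000111

Answer: 010011111000111 (10183)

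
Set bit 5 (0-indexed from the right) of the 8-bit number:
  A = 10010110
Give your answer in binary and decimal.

Mask = 1 << 5 = 00100000
Bit 5 of A is 0, so OR-ing with the mask flips it to 1.
  10010110
| 00100000
----------
  10110110

Answer: 10110110 (182)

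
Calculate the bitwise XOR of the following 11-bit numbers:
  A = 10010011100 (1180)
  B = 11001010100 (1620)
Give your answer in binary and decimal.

Apply ^ to each column (1 where bits differ):
  10010011100
^ 11001010100
-------------
  01011001000

Answer: 01011001000 (712)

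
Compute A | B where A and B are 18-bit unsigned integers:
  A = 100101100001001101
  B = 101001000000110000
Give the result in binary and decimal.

Apply | to each column (1 where either bit is 1):
  100101100001001101
| 101001000000110000
--------------------
  101101100001111101

Answer: 101101100001111101 (186493)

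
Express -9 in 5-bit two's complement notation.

1. Binary of +9:  01001
2. Invert bits:     10110
3. Add 1:           10111

Answer: 10111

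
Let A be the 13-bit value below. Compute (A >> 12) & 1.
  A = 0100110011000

Bit 12 is the 13th from the right.
  0100110011000
  ^
That bit is 0.

Answer: 0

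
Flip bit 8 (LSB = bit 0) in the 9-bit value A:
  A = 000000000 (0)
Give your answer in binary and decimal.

Mask = 1 << 8 = 100000000
Bit 8 of A is 0; XOR with the mask flips it to 1.
  000000000
^ 100000000
-----------
  100000000

Answer: 100000000 (256)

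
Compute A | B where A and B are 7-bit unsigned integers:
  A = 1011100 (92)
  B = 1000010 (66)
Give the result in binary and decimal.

Apply | to each column (1 where either bit is 1):
  1011100
| 1000010
---------
  1011110

Answer: 1011110 (94)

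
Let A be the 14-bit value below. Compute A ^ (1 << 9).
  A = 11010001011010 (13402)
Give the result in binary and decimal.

Mask = 1 << 9 = 00001000000000
Bit 9 of A is 0; XOR with the mask flips it to 1.
  11010001011010
^ 00001000000000
----------------
  11011001011010

Answer: 11011001011010 (13914)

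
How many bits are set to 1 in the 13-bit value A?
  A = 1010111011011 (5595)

1010111011011
1-bits at positions (from bit 0 = LSB): 0, 1, 3, 4, 6, 7, 8, 10, 12
Count = 9

Answer: 9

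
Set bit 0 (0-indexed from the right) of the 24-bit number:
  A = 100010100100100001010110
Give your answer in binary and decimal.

Mask = 1 << 0 = 000000000000000000000001
Bit 0 of A is 0, so OR-ing with the mask flips it to 1.
  100010100100100001010110
| 000000000000000000000001
--------------------------
  100010100100100001010111

Answer: 100010100100100001010111 (9062487)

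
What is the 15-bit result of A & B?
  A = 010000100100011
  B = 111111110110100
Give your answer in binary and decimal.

Apply & to each column (1 only where both bits are 1):
  010000100100011
& 111111110110100
-----------------
  010000100100000

Answer: 010000100100000 (8480)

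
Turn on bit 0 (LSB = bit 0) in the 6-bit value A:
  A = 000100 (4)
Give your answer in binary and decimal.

Mask = 1 << 0 = 000001
Bit 0 of A is 0, so OR-ing with the mask flips it to 1.
  000100
| 000001
--------
  000101

Answer: 000101 (5)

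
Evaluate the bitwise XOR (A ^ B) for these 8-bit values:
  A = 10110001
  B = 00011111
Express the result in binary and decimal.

Apply ^ to each column (1 where bits differ):
  10110001
^ 00011111
----------
  10101110

Answer: 10101110 (174)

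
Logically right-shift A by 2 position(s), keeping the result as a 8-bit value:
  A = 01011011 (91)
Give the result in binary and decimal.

Logical shift right by 2: drop the bottom 2 bit(s), prepend 2 zero(s) on the left.
  01011011  ->  keep [010110], discard [11], prepend 00
= 00010110

Answer: 00010110 (22)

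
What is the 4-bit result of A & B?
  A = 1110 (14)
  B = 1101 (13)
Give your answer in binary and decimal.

Apply & to each column (1 only where both bits are 1):
  1110
& 1101
------
  1100

Answer: 1100 (12)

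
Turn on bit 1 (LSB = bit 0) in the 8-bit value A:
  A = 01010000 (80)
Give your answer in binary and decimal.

Mask = 1 << 1 = 00000010
Bit 1 of A is 0, so OR-ing with the mask flips it to 1.
  01010000
| 00000010
----------
  01010010

Answer: 01010010 (82)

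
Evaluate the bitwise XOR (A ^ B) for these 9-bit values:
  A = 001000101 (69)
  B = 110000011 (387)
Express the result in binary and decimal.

Apply ^ to each column (1 where bits differ):
  001000101
^ 110000011
-----------
  111000110

Answer: 111000110 (454)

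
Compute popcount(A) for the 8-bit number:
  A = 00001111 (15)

00001111
1-bits at positions (from bit 0 = LSB): 0, 1, 2, 3
Count = 4

Answer: 4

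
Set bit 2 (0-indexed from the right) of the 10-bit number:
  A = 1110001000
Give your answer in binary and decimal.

Mask = 1 << 2 = 0000000100
Bit 2 of A is 0, so OR-ing with the mask flips it to 1.
  1110001000
| 0000000100
------------
  1110001100

Answer: 1110001100 (908)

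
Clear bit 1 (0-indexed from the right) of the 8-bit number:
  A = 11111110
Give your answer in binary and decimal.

Mask = ~(1 << 1) = 11111101
Bit 1 of A is 1, so AND-ing with the mask clears it to 0.
  11111110
& 11111101
----------
  11111100

Answer: 11111100 (252)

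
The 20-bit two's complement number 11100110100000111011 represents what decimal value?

MSB is 1, so the value is negative. Find the magnitude:
1. Invert bits:  00011001011111000100
2. Add 1:        00011001011111000101  = 104389
3. Apply sign:   -104389

Answer: -104389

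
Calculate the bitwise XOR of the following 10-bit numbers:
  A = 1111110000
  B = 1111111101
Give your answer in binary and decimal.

Apply ^ to each column (1 where bits differ):
  1111110000
^ 1111111101
------------
  0000001101

Answer: 0000001101 (13)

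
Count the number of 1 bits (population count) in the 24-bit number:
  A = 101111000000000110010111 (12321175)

101111000000000110010111
1-bits at positions (from bit 0 = LSB): 0, 1, 2, 4, 7, 8, 18, 19, 20, 21, 23
Count = 11

Answer: 11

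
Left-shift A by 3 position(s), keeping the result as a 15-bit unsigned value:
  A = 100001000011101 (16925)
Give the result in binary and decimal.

Shift left by 3: drop the top 3 bit(s), append 3 zero(s) on the right.
  100001000011101  ->  discard [100], keep [001000011101], append 000
= 001000011101000

Answer: 001000011101000 (4328)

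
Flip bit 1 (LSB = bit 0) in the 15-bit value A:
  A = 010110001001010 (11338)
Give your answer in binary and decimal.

Mask = 1 << 1 = 000000000000010
Bit 1 of A is 1; XOR with the mask flips it to 0.
  010110001001010
^ 000000000000010
-----------------
  010110001001000

Answer: 010110001001000 (11336)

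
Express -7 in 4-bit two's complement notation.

1. Binary of +7:  0111
2. Invert bits:     1000
3. Add 1:           1001

Answer: 1001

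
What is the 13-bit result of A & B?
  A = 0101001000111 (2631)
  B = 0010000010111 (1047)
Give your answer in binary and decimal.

Apply & to each column (1 only where both bits are 1):
  0101001000111
& 0010000010111
---------------
  0000000000111

Answer: 0000000000111 (7)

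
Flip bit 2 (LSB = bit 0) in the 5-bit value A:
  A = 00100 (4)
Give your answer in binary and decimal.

Mask = 1 << 2 = 00100
Bit 2 of A is 1; XOR with the mask flips it to 0.
  00100
^ 00100
-------
  00000

Answer: 00000 (0)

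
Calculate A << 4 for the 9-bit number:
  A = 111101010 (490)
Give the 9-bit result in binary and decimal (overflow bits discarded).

Shift left by 4: drop the top 4 bit(s), append 4 zero(s) on the right.
  111101010  ->  discard [1111], keep [01010], append 0000
= 010100000

Answer: 010100000 (160)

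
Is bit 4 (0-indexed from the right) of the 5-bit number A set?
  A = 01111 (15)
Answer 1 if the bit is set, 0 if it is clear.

Bit 4 is the 5th from the right.
  01111
  ^
That bit is 0.

Answer: 0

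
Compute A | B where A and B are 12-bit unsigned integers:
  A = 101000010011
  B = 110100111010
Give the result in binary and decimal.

Apply | to each column (1 where either bit is 1):
  101000010011
| 110100111010
--------------
  111100111011

Answer: 111100111011 (3899)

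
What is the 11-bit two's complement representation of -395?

1. Binary of +395:  00110001011
2. Invert bits:     11001110100
3. Add 1:           11001110101

Answer: 11001110101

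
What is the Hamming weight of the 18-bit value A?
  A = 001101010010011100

001101010010011100
1-bits at positions (from bit 0 = LSB): 2, 3, 4, 7, 10, 12, 14, 15
Count = 8

Answer: 8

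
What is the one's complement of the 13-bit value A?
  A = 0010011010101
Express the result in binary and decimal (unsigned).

Flip each bit (0->1, 1->0):
  0010011010101
  1101100101010

Answer: 1101100101010 (6954)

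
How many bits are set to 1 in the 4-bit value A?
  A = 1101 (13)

1101
1-bits at positions (from bit 0 = LSB): 0, 2, 3
Count = 3

Answer: 3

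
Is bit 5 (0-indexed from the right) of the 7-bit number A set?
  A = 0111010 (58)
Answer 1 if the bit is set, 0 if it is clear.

Bit 5 is the 6th from the right.
  0111010
   ^
That bit is 1.

Answer: 1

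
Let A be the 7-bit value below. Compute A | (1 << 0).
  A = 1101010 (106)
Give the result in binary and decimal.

Mask = 1 << 0 = 0000001
Bit 0 of A is 0, so OR-ing with the mask flips it to 1.
  1101010
| 0000001
---------
  1101011

Answer: 1101011 (107)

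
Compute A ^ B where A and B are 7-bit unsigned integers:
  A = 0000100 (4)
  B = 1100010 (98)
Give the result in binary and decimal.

Apply ^ to each column (1 where bits differ):
  0000100
^ 1100010
---------
  1100110

Answer: 1100110 (102)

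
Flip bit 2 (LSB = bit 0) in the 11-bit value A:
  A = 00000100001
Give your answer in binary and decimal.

Mask = 1 << 2 = 00000000100
Bit 2 of A is 0; XOR with the mask flips it to 1.
  00000100001
^ 00000000100
-------------
  00000100101

Answer: 00000100101 (37)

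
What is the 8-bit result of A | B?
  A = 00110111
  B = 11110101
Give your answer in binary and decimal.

Apply | to each column (1 where either bit is 1):
  00110111
| 11110101
----------
  11110111

Answer: 11110111 (247)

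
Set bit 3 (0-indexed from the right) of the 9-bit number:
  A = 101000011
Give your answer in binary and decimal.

Mask = 1 << 3 = 000001000
Bit 3 of A is 0, so OR-ing with the mask flips it to 1.
  101000011
| 000001000
-----------
  101001011

Answer: 101001011 (331)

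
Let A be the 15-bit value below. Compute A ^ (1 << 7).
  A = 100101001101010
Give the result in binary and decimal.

Mask = 1 << 7 = 000000010000000
Bit 7 of A is 0; XOR with the mask flips it to 1.
  100101001101010
^ 000000010000000
-----------------
  100101011101010

Answer: 100101011101010 (19178)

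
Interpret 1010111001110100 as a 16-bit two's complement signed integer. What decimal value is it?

MSB is 1, so the value is negative. Find the magnitude:
1. Invert bits:  0101000110001011
2. Add 1:        0101000110001100  = 20876
3. Apply sign:   -20876

Answer: -20876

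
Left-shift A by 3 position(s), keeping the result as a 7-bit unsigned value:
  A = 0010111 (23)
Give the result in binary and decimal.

Shift left by 3: drop the top 3 bit(s), append 3 zero(s) on the right.
  0010111  ->  discard [001], keep [0111], append 000
= 0111000

Answer: 0111000 (56)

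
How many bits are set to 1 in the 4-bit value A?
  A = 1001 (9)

1001
1-bits at positions (from bit 0 = LSB): 0, 3
Count = 2

Answer: 2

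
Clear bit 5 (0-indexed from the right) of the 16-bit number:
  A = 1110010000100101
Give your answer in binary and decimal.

Mask = ~(1 << 5) = 1111111111011111
Bit 5 of A is 1, so AND-ing with the mask clears it to 0.
  1110010000100101
& 1111111111011111
------------------
  1110010000000101

Answer: 1110010000000101 (58373)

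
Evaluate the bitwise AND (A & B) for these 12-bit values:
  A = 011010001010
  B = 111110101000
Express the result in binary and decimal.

Apply & to each column (1 only where both bits are 1):
  011010001010
& 111110101000
--------------
  011010001000

Answer: 011010001000 (1672)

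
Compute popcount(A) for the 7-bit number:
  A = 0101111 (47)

0101111
1-bits at positions (from bit 0 = LSB): 0, 1, 2, 3, 5
Count = 5

Answer: 5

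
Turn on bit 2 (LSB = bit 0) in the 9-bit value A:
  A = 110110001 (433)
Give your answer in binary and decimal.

Mask = 1 << 2 = 000000100
Bit 2 of A is 0, so OR-ing with the mask flips it to 1.
  110110001
| 000000100
-----------
  110110101

Answer: 110110101 (437)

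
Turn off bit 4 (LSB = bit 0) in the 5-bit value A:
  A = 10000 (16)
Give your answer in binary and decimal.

Mask = ~(1 << 4) = 01111
Bit 4 of A is 1, so AND-ing with the mask clears it to 0.
  10000
& 01111
-------
  00000

Answer: 00000 (0)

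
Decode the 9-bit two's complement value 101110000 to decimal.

MSB is 1, so the value is negative. Find the magnitude:
1. Invert bits:  010001111
2. Add 1:        010010000  = 144
3. Apply sign:   -144

Answer: -144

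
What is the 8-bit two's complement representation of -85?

1. Binary of +85:  01010101
2. Invert bits:     10101010
3. Add 1:           10101011

Answer: 10101011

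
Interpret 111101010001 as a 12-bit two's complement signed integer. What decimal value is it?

MSB is 1, so the value is negative. Find the magnitude:
1. Invert bits:  000010101110
2. Add 1:        000010101111  = 175
3. Apply sign:   -175

Answer: -175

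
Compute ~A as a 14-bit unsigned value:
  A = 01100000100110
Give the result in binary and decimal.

Flip each bit (0->1, 1->0):
  01100000100110
  10011111011001

Answer: 10011111011001 (10201)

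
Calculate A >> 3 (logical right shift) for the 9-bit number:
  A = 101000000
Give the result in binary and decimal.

Logical shift right by 3: drop the bottom 3 bit(s), prepend 3 zero(s) on the left.
  101000000  ->  keep [101000], discard [000], prepend 000
= 000101000

Answer: 000101000 (40)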